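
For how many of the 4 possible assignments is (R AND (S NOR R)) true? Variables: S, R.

No assignment satisfies the expression.
Count: 0 out of 4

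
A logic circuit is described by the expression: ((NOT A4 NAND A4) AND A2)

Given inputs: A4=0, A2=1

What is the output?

Substituting: ((NOT 0 NAND 0) AND 1)
= 1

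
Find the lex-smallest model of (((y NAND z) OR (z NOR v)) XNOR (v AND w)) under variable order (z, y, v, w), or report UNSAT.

z=0, y=0, v=1, w=1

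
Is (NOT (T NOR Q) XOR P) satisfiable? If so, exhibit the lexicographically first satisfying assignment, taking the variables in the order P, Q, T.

P=0, Q=0, T=1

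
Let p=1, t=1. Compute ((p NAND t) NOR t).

Substituting: ((1 NAND 1) NOR 1)
= 0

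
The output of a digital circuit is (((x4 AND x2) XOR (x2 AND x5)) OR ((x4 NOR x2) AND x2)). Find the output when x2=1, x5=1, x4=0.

Substituting: (((0 AND 1) XOR (1 AND 1)) OR ((0 NOR 1) AND 1))
= 1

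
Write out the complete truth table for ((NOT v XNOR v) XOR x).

v | x | Output
--------------
0 | 0 | 0
0 | 1 | 1
1 | 0 | 0
1 | 1 | 1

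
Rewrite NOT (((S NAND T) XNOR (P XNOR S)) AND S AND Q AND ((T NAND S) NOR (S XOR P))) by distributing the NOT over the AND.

NOT ((S NAND T) XNOR (P XNOR S)) OR NOT S OR NOT Q OR NOT ((T NAND S) NOR (S XOR P))
De Morgan's: NOT(AND of terms) = OR of negations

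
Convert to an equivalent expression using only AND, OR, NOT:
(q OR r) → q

NOT (q OR r) OR q
(Implication elimination: A → B = NOT A OR B)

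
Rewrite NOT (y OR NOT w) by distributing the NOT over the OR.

NOT y AND w
De Morgan's: NOT(OR of terms) = AND of negations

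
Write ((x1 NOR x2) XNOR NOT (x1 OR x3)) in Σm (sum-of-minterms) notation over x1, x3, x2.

Σm(0, 3, 4, 5, 6, 7) = (NOT x1 AND NOT x3 AND NOT x2) OR (NOT x1 AND x3 AND x2) OR (x1 AND NOT x3 AND NOT x2) OR (x1 AND NOT x3 AND x2) OR (x1 AND x3 AND NOT x2) OR (x1 AND x3 AND x2)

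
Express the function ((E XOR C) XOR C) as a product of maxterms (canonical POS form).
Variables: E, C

ΠM(0, 1) = (E OR C) AND (E OR NOT C)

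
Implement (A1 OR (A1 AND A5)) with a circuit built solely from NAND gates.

((A1 NAND A1) NAND (((A1 NAND A5) NAND (A1 NAND A5)) NAND ((A1 NAND A5) NAND (A1 NAND A5))))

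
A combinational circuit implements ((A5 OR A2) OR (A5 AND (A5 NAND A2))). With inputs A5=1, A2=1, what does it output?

Substituting: ((1 OR 1) OR (1 AND (1 NAND 1)))
= 1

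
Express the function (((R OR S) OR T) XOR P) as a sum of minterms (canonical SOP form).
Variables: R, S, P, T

Σm(1, 2, 4, 5, 8, 9, 12, 13) = (NOT R AND NOT S AND NOT P AND T) OR (NOT R AND NOT S AND P AND NOT T) OR (NOT R AND S AND NOT P AND NOT T) OR (NOT R AND S AND NOT P AND T) OR (R AND NOT S AND NOT P AND NOT T) OR (R AND NOT S AND NOT P AND T) OR (R AND S AND NOT P AND NOT T) OR (R AND S AND NOT P AND T)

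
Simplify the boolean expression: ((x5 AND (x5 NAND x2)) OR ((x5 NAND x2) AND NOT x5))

By distribution ((E AND v) OR (E AND NOT v) = E):
= (x5 NAND x2)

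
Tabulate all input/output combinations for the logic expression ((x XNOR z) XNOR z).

z | x | Output
--------------
0 | 0 | 0
0 | 1 | 1
1 | 0 | 0
1 | 1 | 1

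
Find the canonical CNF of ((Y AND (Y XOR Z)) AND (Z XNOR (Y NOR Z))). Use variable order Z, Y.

(Z OR Y) AND (NOT Z OR Y) AND (NOT Z OR NOT Y)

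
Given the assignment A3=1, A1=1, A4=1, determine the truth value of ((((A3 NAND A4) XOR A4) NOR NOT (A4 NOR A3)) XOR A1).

Substituting: ((((1 NAND 1) XOR 1) NOR NOT (1 NOR 1)) XOR 1)
= 1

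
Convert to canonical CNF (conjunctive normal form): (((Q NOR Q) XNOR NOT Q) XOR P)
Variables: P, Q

(NOT P OR Q) AND (NOT P OR NOT Q)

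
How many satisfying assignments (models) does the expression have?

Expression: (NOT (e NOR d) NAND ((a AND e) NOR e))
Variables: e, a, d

Satisfying assignments: (0,0,0), (0,1,0), (1,0,0), (1,0,1), (1,1,0), (1,1,1)
Count: 6 out of 8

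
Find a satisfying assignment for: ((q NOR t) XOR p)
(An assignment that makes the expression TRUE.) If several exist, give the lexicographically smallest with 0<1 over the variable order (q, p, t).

q=0, p=0, t=0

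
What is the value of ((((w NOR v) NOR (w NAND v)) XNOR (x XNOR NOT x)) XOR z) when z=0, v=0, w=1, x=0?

Substituting: ((((1 NOR 0) NOR (1 NAND 0)) XNOR (0 XNOR NOT 0)) XOR 0)
= 1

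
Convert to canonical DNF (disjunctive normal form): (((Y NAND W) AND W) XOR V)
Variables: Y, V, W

(NOT Y AND NOT V AND W) OR (NOT Y AND V AND NOT W) OR (Y AND V AND NOT W) OR (Y AND V AND W)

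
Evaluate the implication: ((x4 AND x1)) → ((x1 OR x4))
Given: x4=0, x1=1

Antecedent ((x4 AND x1)) = 0; consequent ((x1 OR x4)) = 1.
0 → 1 = 1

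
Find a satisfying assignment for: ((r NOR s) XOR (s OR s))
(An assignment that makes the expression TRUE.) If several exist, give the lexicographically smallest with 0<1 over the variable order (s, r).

s=0, r=0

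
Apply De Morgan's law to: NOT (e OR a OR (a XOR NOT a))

NOT e AND NOT a AND NOT (a XOR NOT a)
De Morgan's: NOT(OR of terms) = AND of negations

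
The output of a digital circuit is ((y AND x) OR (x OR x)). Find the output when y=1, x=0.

Substituting: ((1 AND 0) OR (0 OR 0))
= 0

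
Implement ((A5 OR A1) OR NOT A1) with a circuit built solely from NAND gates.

((((A5 NAND A5) NAND (A1 NAND A1)) NAND ((A5 NAND A5) NAND (A1 NAND A1))) NAND ((A1 NAND A1) NAND (A1 NAND A1)))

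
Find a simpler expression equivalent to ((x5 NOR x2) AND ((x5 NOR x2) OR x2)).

By absorption (E AND (E OR v) = E):
= (x5 NOR x2)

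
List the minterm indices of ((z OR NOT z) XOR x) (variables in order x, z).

Σm(0, 1) = (NOT x AND NOT z) OR (NOT x AND z)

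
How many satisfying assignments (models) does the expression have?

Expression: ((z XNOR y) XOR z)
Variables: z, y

Satisfying assignments: (0,0), (1,0)
Count: 2 out of 4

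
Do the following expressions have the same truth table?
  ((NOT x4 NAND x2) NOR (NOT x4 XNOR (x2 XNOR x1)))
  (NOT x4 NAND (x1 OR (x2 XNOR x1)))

No. Counterexample: with x2=0, x4=1, x1=0, Expression 1 = 0 but Expression 2 = 1.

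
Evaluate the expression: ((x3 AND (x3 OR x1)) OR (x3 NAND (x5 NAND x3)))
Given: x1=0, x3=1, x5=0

Substituting: ((1 AND (1 OR 0)) OR (1 NAND (0 NAND 1)))
= 1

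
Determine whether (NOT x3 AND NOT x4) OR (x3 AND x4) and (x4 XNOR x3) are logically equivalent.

Yes, they are equivalent — the two output columns agree on all 4 assignments:
x3 | x4 | Expression 1 | Expression 2
-------------------------------------
0 | 0 | 1 | 1
0 | 1 | 0 | 0
1 | 0 | 0 | 0
1 | 1 | 1 | 1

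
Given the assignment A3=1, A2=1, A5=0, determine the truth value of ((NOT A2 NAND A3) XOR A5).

Substituting: ((NOT 1 NAND 1) XOR 0)
= 1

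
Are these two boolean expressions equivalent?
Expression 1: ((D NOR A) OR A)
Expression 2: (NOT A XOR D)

No. Counterexample: with D=0, A=1, Expression 1 = 1 but Expression 2 = 0.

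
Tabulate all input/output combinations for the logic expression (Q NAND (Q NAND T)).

T | Q | Output
--------------
0 | 0 | 1
0 | 1 | 0
1 | 0 | 1
1 | 1 | 1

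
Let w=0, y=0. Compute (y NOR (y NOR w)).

Substituting: (0 NOR (0 NOR 0))
= 0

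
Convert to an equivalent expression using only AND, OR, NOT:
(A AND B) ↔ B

((A AND B) AND B) OR (NOT (A AND B) AND NOT B)
(Biconditional = both true or both false)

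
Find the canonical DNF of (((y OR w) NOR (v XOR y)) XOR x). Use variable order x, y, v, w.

(NOT x AND NOT y AND NOT v AND NOT w) OR (x AND NOT y AND NOT v AND w) OR (x AND NOT y AND v AND NOT w) OR (x AND NOT y AND v AND w) OR (x AND y AND NOT v AND NOT w) OR (x AND y AND NOT v AND w) OR (x AND y AND v AND NOT w) OR (x AND y AND v AND w)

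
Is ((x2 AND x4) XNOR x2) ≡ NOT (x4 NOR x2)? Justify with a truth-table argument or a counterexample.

No. Counterexample: with x2=0, x4=0, Expression 1 = 1 but Expression 2 = 0.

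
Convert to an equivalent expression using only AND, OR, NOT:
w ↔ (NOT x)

(w AND (NOT x)) OR (NOT w AND x)
(Biconditional = both true or both false)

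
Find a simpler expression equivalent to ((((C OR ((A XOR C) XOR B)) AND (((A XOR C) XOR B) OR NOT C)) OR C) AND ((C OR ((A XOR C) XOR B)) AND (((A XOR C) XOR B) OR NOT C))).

By absorption (E AND (E OR v) = E) then distribution ((E OR v) AND (E OR NOT v) = E):
= ((A XOR C) XOR B)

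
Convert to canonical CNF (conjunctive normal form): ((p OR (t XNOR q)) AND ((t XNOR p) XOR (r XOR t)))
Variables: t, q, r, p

(t OR q OR r OR NOT p) AND (t OR q OR NOT r OR p) AND (t OR NOT q OR r OR p) AND (t OR NOT q OR r OR NOT p) AND (t OR NOT q OR NOT r OR p) AND (NOT t OR q OR r OR p) AND (NOT t OR q OR r OR NOT p) AND (NOT t OR q OR NOT r OR p) AND (NOT t OR NOT q OR r OR NOT p) AND (NOT t OR NOT q OR NOT r OR p)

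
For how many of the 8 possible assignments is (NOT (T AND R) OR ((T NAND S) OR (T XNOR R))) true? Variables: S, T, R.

Satisfying assignments: (0,0,0), (0,0,1), (0,1,0), (0,1,1), (1,0,0), (1,0,1), (1,1,0), (1,1,1)
Count: 8 out of 8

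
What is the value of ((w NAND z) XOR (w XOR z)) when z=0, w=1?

Substituting: ((1 NAND 0) XOR (1 XOR 0))
= 0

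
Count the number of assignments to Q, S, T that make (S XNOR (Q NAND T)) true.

Satisfying assignments: (0,1,0), (0,1,1), (1,0,1), (1,1,0)
Count: 4 out of 8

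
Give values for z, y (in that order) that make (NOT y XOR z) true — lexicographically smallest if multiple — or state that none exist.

z=0, y=0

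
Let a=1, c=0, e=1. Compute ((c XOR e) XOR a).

Substituting: ((0 XOR 1) XOR 1)
= 0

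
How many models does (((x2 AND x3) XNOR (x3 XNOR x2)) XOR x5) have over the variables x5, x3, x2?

Satisfying assignments: (0,0,1), (0,1,0), (0,1,1), (1,0,0)
Count: 4 out of 8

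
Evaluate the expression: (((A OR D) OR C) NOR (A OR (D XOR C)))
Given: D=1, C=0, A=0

Substituting: (((0 OR 1) OR 0) NOR (0 OR (1 XOR 0)))
= 0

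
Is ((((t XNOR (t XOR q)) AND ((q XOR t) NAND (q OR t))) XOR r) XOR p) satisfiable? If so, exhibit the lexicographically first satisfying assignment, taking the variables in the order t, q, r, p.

t=0, q=0, r=0, p=0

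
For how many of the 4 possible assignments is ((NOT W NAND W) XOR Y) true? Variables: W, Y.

Satisfying assignments: (0,0), (1,0)
Count: 2 out of 4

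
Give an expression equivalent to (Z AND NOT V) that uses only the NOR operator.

((Z NOR Z) NOR ((V NOR V) NOR (V NOR V)))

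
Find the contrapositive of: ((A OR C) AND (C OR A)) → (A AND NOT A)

Contrapositive: NOT (A AND NOT A) → NOT ((A OR C) AND (C OR A))
Note: A statement and its contrapositive are logically equivalent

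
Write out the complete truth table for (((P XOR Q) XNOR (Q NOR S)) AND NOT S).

S | Q | P | Output
------------------
0 | 0 | 0 | 0
0 | 0 | 1 | 1
0 | 1 | 0 | 0
0 | 1 | 1 | 1
1 | 0 | 0 | 0
1 | 0 | 1 | 0
1 | 1 | 0 | 0
1 | 1 | 1 | 0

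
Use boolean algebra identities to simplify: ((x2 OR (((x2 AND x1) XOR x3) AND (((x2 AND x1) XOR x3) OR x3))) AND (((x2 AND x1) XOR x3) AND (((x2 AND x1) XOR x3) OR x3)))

By absorption (E AND (E OR v) = E) then absorption (E AND (E OR v) = E):
= ((x2 AND x1) XOR x3)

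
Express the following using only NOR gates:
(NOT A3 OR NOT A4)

(((A3 NOR A3) NOR (A4 NOR A4)) NOR ((A3 NOR A3) NOR (A4 NOR A4)))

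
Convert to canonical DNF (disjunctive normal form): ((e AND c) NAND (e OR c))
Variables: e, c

(NOT e AND NOT c) OR (NOT e AND c) OR (e AND NOT c)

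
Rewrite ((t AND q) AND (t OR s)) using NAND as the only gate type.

((((t NAND q) NAND (t NAND q)) NAND ((t NAND t) NAND (s NAND s))) NAND (((t NAND q) NAND (t NAND q)) NAND ((t NAND t) NAND (s NAND s))))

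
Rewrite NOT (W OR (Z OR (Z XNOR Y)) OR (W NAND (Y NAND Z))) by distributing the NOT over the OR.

NOT W AND NOT (Z OR (Z XNOR Y)) AND NOT (W NAND (Y NAND Z))
De Morgan's: NOT(OR of terms) = AND of negations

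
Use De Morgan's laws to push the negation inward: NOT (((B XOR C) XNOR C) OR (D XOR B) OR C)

NOT ((B XOR C) XNOR C) AND NOT (D XOR B) AND NOT C
De Morgan's: NOT(OR of terms) = AND of negations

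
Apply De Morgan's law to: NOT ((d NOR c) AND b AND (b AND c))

NOT (d NOR c) OR NOT b OR NOT (b AND c)
De Morgan's: NOT(AND of terms) = OR of negations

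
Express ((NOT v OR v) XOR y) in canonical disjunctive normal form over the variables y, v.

(NOT y AND NOT v) OR (NOT y AND v)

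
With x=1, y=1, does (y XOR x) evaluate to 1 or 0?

Substituting: (1 XOR 1)
= 0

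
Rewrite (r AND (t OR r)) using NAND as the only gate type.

((r NAND ((t NAND t) NAND (r NAND r))) NAND (r NAND ((t NAND t) NAND (r NAND r))))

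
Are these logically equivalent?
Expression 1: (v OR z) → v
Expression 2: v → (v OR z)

No, Converse is not equivalent to original (counterexample: v=0, z=1)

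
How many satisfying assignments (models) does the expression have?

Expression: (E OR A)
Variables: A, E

Satisfying assignments: (0,1), (1,0), (1,1)
Count: 3 out of 4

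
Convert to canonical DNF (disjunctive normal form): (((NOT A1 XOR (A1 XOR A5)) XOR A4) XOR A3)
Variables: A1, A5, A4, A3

(NOT A1 AND NOT A5 AND NOT A4 AND NOT A3) OR (NOT A1 AND NOT A5 AND A4 AND A3) OR (NOT A1 AND A5 AND NOT A4 AND A3) OR (NOT A1 AND A5 AND A4 AND NOT A3) OR (A1 AND NOT A5 AND NOT A4 AND NOT A3) OR (A1 AND NOT A5 AND A4 AND A3) OR (A1 AND A5 AND NOT A4 AND A3) OR (A1 AND A5 AND A4 AND NOT A3)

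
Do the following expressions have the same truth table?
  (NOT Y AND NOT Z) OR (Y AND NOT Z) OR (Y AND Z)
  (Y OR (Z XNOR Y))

Yes, they are equivalent — the two output columns agree on all 4 assignments:
Y | Z | Expression 1 | Expression 2
-----------------------------------
0 | 0 | 1 | 1
0 | 1 | 0 | 0
1 | 0 | 1 | 1
1 | 1 | 1 | 1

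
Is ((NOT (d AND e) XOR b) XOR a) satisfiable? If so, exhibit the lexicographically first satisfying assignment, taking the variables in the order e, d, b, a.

e=0, d=0, b=0, a=0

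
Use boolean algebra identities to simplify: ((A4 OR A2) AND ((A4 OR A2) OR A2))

By absorption (E AND (E OR v) = E):
= (A4 OR A2)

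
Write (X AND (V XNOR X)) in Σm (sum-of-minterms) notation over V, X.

Σm(3) = (V AND X)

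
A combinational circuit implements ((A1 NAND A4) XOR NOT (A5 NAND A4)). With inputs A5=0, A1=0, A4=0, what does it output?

Substituting: ((0 NAND 0) XOR NOT (0 NAND 0))
= 1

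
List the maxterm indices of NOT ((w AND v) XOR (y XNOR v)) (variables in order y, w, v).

ΠM(0, 2, 3, 5) = (y OR w OR v) AND (y OR NOT w OR v) AND (y OR NOT w OR NOT v) AND (NOT y OR w OR NOT v)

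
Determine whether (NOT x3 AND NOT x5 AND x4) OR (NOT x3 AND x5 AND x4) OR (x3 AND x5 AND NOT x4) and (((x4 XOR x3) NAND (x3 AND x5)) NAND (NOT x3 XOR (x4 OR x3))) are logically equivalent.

Yes, they are equivalent — the two output columns agree on all 8 assignments:
x3 | x5 | x4 | Expression 1 | Expression 2
------------------------------------------
0 | 0 | 0 | 0 | 0
0 | 0 | 1 | 1 | 1
0 | 1 | 0 | 0 | 0
0 | 1 | 1 | 1 | 1
1 | 0 | 0 | 0 | 0
1 | 0 | 1 | 0 | 0
1 | 1 | 0 | 1 | 1
1 | 1 | 1 | 0 | 0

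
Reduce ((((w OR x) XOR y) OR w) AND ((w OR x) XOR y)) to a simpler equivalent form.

By absorption (E AND (E OR v) = E):
= ((w OR x) XOR y)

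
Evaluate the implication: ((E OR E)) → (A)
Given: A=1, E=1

Antecedent ((E OR E)) = 1; consequent (A) = 1.
1 → 1 = 1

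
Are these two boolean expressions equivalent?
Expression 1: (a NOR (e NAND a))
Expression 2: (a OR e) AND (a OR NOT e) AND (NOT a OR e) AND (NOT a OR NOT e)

Yes, they are equivalent — the two output columns agree on all 4 assignments:
a | e | Expression 1 | Expression 2
-----------------------------------
0 | 0 | 0 | 0
0 | 1 | 0 | 0
1 | 0 | 0 | 0
1 | 1 | 0 | 0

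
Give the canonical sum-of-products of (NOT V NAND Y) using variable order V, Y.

Σm(0, 2, 3) = (NOT V AND NOT Y) OR (V AND NOT Y) OR (V AND Y)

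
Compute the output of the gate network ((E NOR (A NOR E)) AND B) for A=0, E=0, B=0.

Substituting: ((0 NOR (0 NOR 0)) AND 0)
= 0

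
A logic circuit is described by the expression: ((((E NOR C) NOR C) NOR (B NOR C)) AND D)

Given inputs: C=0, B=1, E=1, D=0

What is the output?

Substituting: ((((1 NOR 0) NOR 0) NOR (1 NOR 0)) AND 0)
= 0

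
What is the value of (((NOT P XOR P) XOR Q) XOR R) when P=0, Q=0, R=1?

Substituting: (((NOT 0 XOR 0) XOR 0) XOR 1)
= 0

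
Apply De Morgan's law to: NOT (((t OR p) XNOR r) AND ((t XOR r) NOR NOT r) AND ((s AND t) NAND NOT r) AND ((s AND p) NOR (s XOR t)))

NOT ((t OR p) XNOR r) OR NOT ((t XOR r) NOR NOT r) OR NOT ((s AND t) NAND NOT r) OR NOT ((s AND p) NOR (s XOR t))
De Morgan's: NOT(AND of terms) = OR of negations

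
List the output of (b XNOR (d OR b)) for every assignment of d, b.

d | b | Output
--------------
0 | 0 | 1
0 | 1 | 1
1 | 0 | 0
1 | 1 | 1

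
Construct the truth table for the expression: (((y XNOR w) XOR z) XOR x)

z | y | w | x | Output
----------------------
0 | 0 | 0 | 0 | 1
0 | 0 | 0 | 1 | 0
0 | 0 | 1 | 0 | 0
0 | 0 | 1 | 1 | 1
0 | 1 | 0 | 0 | 0
0 | 1 | 0 | 1 | 1
0 | 1 | 1 | 0 | 1
0 | 1 | 1 | 1 | 0
1 | 0 | 0 | 0 | 0
1 | 0 | 0 | 1 | 1
1 | 0 | 1 | 0 | 1
1 | 0 | 1 | 1 | 0
1 | 1 | 0 | 0 | 1
1 | 1 | 0 | 1 | 0
1 | 1 | 1 | 0 | 0
1 | 1 | 1 | 1 | 1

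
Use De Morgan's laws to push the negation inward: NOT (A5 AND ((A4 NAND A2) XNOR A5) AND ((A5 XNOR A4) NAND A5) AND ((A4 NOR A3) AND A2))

NOT A5 OR NOT ((A4 NAND A2) XNOR A5) OR NOT ((A5 XNOR A4) NAND A5) OR NOT ((A4 NOR A3) AND A2)
De Morgan's: NOT(AND of terms) = OR of negations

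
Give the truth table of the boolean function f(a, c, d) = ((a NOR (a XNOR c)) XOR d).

a | c | d | Output
------------------
0 | 0 | 0 | 0
0 | 0 | 1 | 1
0 | 1 | 0 | 1
0 | 1 | 1 | 0
1 | 0 | 0 | 0
1 | 0 | 1 | 1
1 | 1 | 0 | 0
1 | 1 | 1 | 1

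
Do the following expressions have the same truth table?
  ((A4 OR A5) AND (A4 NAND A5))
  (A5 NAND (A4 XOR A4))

No. Counterexample: with A5=0, A4=0, Expression 1 = 0 but Expression 2 = 1.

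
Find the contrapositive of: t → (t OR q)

Contrapositive: NOT (t OR q) → NOT t
Note: A statement and its contrapositive are logically equivalent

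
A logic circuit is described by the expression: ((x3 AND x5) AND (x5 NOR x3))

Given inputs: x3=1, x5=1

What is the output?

Substituting: ((1 AND 1) AND (1 NOR 1))
= 0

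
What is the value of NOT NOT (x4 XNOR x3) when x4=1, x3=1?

Substituting: NOT NOT (1 XNOR 1)
= 1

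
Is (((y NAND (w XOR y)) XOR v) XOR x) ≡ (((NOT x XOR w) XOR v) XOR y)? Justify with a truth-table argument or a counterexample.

No. Counterexample: with w=1, v=0, x=0, y=0, Expression 1 = 1 but Expression 2 = 0.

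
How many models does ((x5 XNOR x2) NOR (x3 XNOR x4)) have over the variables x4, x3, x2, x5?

Satisfying assignments: (0,1,0,1), (0,1,1,0), (1,0,0,1), (1,0,1,0)
Count: 4 out of 16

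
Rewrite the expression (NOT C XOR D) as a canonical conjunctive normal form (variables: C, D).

(C OR NOT D) AND (NOT C OR D)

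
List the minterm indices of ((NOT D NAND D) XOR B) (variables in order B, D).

Σm(0, 1) = (NOT B AND NOT D) OR (NOT B AND D)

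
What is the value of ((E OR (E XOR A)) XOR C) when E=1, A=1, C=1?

Substituting: ((1 OR (1 XOR 1)) XOR 1)
= 0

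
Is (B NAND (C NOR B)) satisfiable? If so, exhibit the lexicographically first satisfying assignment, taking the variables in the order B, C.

B=0, C=0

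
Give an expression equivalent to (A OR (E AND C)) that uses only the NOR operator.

((A NOR ((E NOR E) NOR (C NOR C))) NOR (A NOR ((E NOR E) NOR (C NOR C))))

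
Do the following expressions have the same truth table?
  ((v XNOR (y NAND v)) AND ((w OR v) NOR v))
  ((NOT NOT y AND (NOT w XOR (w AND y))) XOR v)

No. Counterexample: with y=0, w=0, v=1, Expression 1 = 0 but Expression 2 = 1.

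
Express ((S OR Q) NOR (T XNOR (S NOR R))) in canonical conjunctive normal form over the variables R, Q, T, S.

(R OR Q OR T OR NOT S) AND (R OR Q OR NOT T OR S) AND (R OR Q OR NOT T OR NOT S) AND (R OR NOT Q OR T OR S) AND (R OR NOT Q OR T OR NOT S) AND (R OR NOT Q OR NOT T OR S) AND (R OR NOT Q OR NOT T OR NOT S) AND (NOT R OR Q OR T OR S) AND (NOT R OR Q OR T OR NOT S) AND (NOT R OR Q OR NOT T OR NOT S) AND (NOT R OR NOT Q OR T OR S) AND (NOT R OR NOT Q OR T OR NOT S) AND (NOT R OR NOT Q OR NOT T OR S) AND (NOT R OR NOT Q OR NOT T OR NOT S)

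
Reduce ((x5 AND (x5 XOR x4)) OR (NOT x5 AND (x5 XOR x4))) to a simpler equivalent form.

By distribution ((E AND v) OR (E AND NOT v) = E):
= (x5 XOR x4)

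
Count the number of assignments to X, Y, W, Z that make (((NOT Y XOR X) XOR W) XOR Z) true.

Satisfying assignments: (0,0,0,0), (0,0,1,1), (0,1,0,1), (0,1,1,0), (1,0,0,1), (1,0,1,0), (1,1,0,0), (1,1,1,1)
Count: 8 out of 16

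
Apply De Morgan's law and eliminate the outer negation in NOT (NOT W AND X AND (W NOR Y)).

W OR NOT X OR NOT (W NOR Y)
De Morgan's: NOT(AND of terms) = OR of negations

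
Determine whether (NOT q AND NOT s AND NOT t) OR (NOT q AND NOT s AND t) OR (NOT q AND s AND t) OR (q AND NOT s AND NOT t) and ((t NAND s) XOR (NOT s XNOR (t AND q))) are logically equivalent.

Yes, they are equivalent — the two output columns agree on all 8 assignments:
q | s | t | Expression 1 | Expression 2
---------------------------------------
0 | 0 | 0 | 1 | 1
0 | 0 | 1 | 1 | 1
0 | 1 | 0 | 0 | 0
0 | 1 | 1 | 1 | 1
1 | 0 | 0 | 1 | 1
1 | 0 | 1 | 0 | 0
1 | 1 | 0 | 0 | 0
1 | 1 | 1 | 0 | 0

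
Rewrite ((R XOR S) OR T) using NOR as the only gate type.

((((((R NOR S) NOR (R NOR S)) NOR ((R NOR S) NOR (R NOR S))) NOR ((((R NOR R) NOR (S NOR S)) NOR ((R NOR R) NOR (S NOR S))) NOR (((R NOR R) NOR (S NOR S)) NOR ((R NOR R) NOR (S NOR S))))) NOR T) NOR (((((R NOR S) NOR (R NOR S)) NOR ((R NOR S) NOR (R NOR S))) NOR ((((R NOR R) NOR (S NOR S)) NOR ((R NOR R) NOR (S NOR S))) NOR (((R NOR R) NOR (S NOR S)) NOR ((R NOR R) NOR (S NOR S))))) NOR T))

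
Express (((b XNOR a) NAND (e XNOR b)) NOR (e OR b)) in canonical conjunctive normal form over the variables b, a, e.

(b OR a OR NOT e) AND (b OR NOT a OR e) AND (b OR NOT a OR NOT e) AND (NOT b OR a OR e) AND (NOT b OR a OR NOT e) AND (NOT b OR NOT a OR e) AND (NOT b OR NOT a OR NOT e)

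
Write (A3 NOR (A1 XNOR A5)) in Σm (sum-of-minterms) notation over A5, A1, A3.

Σm(2, 4) = (NOT A5 AND A1 AND NOT A3) OR (A5 AND NOT A1 AND NOT A3)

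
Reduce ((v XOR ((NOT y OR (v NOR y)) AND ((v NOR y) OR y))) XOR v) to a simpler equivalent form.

By XOR self-cancellation ((E XOR v) XOR v = E) then distribution ((E OR v) AND (E OR NOT v) = E):
= (v NOR y)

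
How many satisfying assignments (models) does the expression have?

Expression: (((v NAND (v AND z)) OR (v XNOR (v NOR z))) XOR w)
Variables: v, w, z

Satisfying assignments: (0,0,0), (0,0,1), (1,0,0), (1,1,1)
Count: 4 out of 8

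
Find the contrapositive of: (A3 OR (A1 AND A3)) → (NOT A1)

Contrapositive: A1 → NOT (A3 OR (A1 AND A3))
Note: A statement and its contrapositive are logically equivalent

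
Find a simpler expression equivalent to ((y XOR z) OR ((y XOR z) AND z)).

By absorption (E OR (E AND v) = E):
= (y XOR z)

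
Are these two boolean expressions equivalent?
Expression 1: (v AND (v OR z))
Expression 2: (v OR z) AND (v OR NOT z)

Yes, they are equivalent — the two output columns agree on all 4 assignments:
v | z | Expression 1 | Expression 2
-----------------------------------
0 | 0 | 0 | 0
0 | 1 | 0 | 0
1 | 0 | 1 | 1
1 | 1 | 1 | 1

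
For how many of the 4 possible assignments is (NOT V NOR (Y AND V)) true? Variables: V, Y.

Satisfying assignments: (1,0)
Count: 1 out of 4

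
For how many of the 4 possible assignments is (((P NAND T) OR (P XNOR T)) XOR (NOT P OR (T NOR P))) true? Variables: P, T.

Satisfying assignments: (1,0), (1,1)
Count: 2 out of 4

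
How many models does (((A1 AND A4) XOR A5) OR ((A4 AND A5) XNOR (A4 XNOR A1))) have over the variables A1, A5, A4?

Satisfying assignments: (0,0,1), (0,1,0), (0,1,1), (1,0,0), (1,0,1), (1,1,0), (1,1,1)
Count: 7 out of 8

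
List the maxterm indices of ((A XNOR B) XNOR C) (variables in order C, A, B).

ΠM(0, 3, 5, 6) = (C OR A OR B) AND (C OR NOT A OR NOT B) AND (NOT C OR A OR NOT B) AND (NOT C OR NOT A OR B)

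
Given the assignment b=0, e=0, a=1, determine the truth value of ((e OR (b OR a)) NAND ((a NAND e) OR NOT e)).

Substituting: ((0 OR (0 OR 1)) NAND ((1 NAND 0) OR NOT 0))
= 0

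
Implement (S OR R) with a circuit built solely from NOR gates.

((S NOR R) NOR (S NOR R))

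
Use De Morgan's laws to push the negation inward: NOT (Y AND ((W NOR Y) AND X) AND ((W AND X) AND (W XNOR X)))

NOT Y OR NOT ((W NOR Y) AND X) OR NOT ((W AND X) AND (W XNOR X))
De Morgan's: NOT(AND of terms) = OR of negations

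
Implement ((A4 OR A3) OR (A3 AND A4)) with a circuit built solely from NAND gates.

((((A4 NAND A4) NAND (A3 NAND A3)) NAND ((A4 NAND A4) NAND (A3 NAND A3))) NAND (((A3 NAND A4) NAND (A3 NAND A4)) NAND ((A3 NAND A4) NAND (A3 NAND A4))))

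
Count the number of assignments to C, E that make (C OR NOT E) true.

Satisfying assignments: (0,0), (1,0), (1,1)
Count: 3 out of 4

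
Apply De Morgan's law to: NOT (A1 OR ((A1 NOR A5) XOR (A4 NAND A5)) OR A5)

NOT A1 AND NOT ((A1 NOR A5) XOR (A4 NAND A5)) AND NOT A5
De Morgan's: NOT(OR of terms) = AND of negations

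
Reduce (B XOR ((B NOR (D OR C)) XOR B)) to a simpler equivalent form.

By XOR self-cancellation ((E XOR v) XOR v = E):
= (B NOR (D OR C))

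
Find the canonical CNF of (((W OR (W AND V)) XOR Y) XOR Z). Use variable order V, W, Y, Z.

(V OR W OR Y OR Z) AND (V OR W OR NOT Y OR NOT Z) AND (V OR NOT W OR Y OR NOT Z) AND (V OR NOT W OR NOT Y OR Z) AND (NOT V OR W OR Y OR Z) AND (NOT V OR W OR NOT Y OR NOT Z) AND (NOT V OR NOT W OR Y OR NOT Z) AND (NOT V OR NOT W OR NOT Y OR Z)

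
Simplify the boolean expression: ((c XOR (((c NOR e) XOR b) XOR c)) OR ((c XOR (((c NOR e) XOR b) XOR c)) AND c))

By absorption (E OR (E AND v) = E) then XOR self-cancellation ((E XOR v) XOR v = E):
= ((c NOR e) XOR b)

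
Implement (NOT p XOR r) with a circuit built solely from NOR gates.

(((((p NOR p) NOR r) NOR ((p NOR p) NOR r)) NOR (((p NOR p) NOR r) NOR ((p NOR p) NOR r))) NOR (((((p NOR p) NOR (p NOR p)) NOR (r NOR r)) NOR (((p NOR p) NOR (p NOR p)) NOR (r NOR r))) NOR ((((p NOR p) NOR (p NOR p)) NOR (r NOR r)) NOR (((p NOR p) NOR (p NOR p)) NOR (r NOR r)))))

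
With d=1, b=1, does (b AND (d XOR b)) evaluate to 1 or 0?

Substituting: (1 AND (1 XOR 1))
= 0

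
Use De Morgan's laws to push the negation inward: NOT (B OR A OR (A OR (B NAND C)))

NOT B AND NOT A AND NOT (A OR (B NAND C))
De Morgan's: NOT(OR of terms) = AND of negations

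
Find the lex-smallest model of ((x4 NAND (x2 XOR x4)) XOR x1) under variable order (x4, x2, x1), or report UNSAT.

x4=0, x2=0, x1=0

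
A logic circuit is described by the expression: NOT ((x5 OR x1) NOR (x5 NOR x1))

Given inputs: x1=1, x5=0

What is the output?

Substituting: NOT ((0 OR 1) NOR (0 NOR 1))
= 1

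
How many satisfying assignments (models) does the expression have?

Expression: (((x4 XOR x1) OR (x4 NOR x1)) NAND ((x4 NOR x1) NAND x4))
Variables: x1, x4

Satisfying assignments: (1,1)
Count: 1 out of 4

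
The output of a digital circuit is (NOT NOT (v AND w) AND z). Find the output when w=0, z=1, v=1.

Substituting: (NOT NOT (1 AND 0) AND 1)
= 0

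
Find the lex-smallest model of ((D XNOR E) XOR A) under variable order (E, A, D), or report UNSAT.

E=0, A=0, D=0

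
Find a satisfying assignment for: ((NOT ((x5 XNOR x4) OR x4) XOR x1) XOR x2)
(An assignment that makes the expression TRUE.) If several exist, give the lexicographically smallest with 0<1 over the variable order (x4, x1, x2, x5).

x4=0, x1=0, x2=0, x5=1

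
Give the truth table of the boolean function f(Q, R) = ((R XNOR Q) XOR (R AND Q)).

Q | R | Output
--------------
0 | 0 | 1
0 | 1 | 0
1 | 0 | 0
1 | 1 | 0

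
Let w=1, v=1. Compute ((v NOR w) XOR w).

Substituting: ((1 NOR 1) XOR 1)
= 1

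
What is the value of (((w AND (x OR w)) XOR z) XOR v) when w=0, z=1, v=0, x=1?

Substituting: (((0 AND (1 OR 0)) XOR 1) XOR 0)
= 1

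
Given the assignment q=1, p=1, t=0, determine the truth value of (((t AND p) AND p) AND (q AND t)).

Substituting: (((0 AND 1) AND 1) AND (1 AND 0))
= 0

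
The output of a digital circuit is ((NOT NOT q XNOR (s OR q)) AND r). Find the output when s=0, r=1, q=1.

Substituting: ((NOT NOT 1 XNOR (0 OR 1)) AND 1)
= 1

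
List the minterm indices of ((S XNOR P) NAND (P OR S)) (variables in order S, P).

Σm(0, 1, 2) = (NOT S AND NOT P) OR (NOT S AND P) OR (S AND NOT P)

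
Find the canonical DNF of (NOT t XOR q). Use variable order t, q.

(NOT t AND NOT q) OR (t AND q)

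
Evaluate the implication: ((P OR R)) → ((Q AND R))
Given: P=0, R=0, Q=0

Antecedent ((P OR R)) = 0; consequent ((Q AND R)) = 0.
0 → 0 = 1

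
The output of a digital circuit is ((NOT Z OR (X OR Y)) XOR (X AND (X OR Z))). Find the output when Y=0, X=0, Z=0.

Substituting: ((NOT 0 OR (0 OR 0)) XOR (0 AND (0 OR 0)))
= 1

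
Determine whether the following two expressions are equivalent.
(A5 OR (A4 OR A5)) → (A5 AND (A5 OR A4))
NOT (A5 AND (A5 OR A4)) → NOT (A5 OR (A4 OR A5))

Yes, Contrapositive is always equivalent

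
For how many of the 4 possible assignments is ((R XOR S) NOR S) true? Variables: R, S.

Satisfying assignments: (0,0)
Count: 1 out of 4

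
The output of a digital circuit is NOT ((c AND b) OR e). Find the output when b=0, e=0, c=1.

Substituting: NOT ((1 AND 0) OR 0)
= 1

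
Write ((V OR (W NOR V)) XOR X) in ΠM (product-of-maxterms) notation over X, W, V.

ΠM(2, 4, 5, 7) = (X OR NOT W OR V) AND (NOT X OR W OR V) AND (NOT X OR W OR NOT V) AND (NOT X OR NOT W OR NOT V)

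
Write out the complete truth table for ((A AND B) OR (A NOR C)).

C | B | A | Output
------------------
0 | 0 | 0 | 1
0 | 0 | 1 | 0
0 | 1 | 0 | 1
0 | 1 | 1 | 1
1 | 0 | 0 | 0
1 | 0 | 1 | 0
1 | 1 | 0 | 0
1 | 1 | 1 | 1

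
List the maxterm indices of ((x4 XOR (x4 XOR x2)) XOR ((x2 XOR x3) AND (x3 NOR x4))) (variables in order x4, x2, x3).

ΠM(0, 1, 2, 4, 5) = (x4 OR x2 OR x3) AND (x4 OR x2 OR NOT x3) AND (x4 OR NOT x2 OR x3) AND (NOT x4 OR x2 OR x3) AND (NOT x4 OR x2 OR NOT x3)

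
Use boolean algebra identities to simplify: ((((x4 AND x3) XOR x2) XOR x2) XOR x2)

By XOR self-cancellation ((E XOR v) XOR v = E):
= ((x4 AND x3) XOR x2)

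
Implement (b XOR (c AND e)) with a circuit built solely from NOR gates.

((((b NOR ((c NOR c) NOR (e NOR e))) NOR (b NOR ((c NOR c) NOR (e NOR e)))) NOR ((b NOR ((c NOR c) NOR (e NOR e))) NOR (b NOR ((c NOR c) NOR (e NOR e))))) NOR ((((b NOR b) NOR (((c NOR c) NOR (e NOR e)) NOR ((c NOR c) NOR (e NOR e)))) NOR ((b NOR b) NOR (((c NOR c) NOR (e NOR e)) NOR ((c NOR c) NOR (e NOR e))))) NOR (((b NOR b) NOR (((c NOR c) NOR (e NOR e)) NOR ((c NOR c) NOR (e NOR e)))) NOR ((b NOR b) NOR (((c NOR c) NOR (e NOR e)) NOR ((c NOR c) NOR (e NOR e)))))))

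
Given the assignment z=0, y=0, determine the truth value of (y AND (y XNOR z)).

Substituting: (0 AND (0 XNOR 0))
= 0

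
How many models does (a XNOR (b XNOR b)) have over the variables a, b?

Satisfying assignments: (1,0), (1,1)
Count: 2 out of 4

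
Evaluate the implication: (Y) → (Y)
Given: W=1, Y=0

Antecedent (Y) = 0; consequent (Y) = 0.
0 → 0 = 1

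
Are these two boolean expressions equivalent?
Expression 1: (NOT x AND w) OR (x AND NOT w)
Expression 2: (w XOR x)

Yes, they are equivalent — the two output columns agree on all 4 assignments:
x | w | Expression 1 | Expression 2
-----------------------------------
0 | 0 | 0 | 0
0 | 1 | 1 | 1
1 | 0 | 1 | 1
1 | 1 | 0 | 0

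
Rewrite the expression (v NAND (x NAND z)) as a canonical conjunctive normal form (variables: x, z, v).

(x OR z OR NOT v) AND (x OR NOT z OR NOT v) AND (NOT x OR z OR NOT v)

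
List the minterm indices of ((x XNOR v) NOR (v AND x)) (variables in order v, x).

Σm(1, 2) = (NOT v AND x) OR (v AND NOT x)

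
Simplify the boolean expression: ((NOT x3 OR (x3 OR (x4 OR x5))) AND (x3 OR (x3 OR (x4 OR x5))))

By distribution ((E OR v) AND (E OR NOT v) = E):
= (x3 OR (x4 OR x5))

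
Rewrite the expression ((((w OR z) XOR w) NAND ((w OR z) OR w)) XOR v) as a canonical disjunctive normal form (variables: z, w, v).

(NOT z AND NOT w AND NOT v) OR (NOT z AND w AND NOT v) OR (z AND NOT w AND v) OR (z AND w AND NOT v)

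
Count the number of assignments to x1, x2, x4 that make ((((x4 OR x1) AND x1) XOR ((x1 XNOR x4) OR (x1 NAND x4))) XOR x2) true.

Satisfying assignments: (0,0,0), (0,0,1), (1,1,0), (1,1,1)
Count: 4 out of 8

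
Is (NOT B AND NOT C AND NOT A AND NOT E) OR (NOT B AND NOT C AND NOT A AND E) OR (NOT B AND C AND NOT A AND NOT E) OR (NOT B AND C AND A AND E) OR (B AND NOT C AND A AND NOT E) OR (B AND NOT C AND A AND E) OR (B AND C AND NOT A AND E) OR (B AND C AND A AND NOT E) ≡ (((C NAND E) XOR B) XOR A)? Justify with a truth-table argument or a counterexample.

Yes, they are equivalent — the two output columns agree on all 16 assignments:
B | C | A | E | Expression 1 | Expression 2
-------------------------------------------
0 | 0 | 0 | 0 | 1 | 1
0 | 0 | 0 | 1 | 1 | 1
0 | 0 | 1 | 0 | 0 | 0
0 | 0 | 1 | 1 | 0 | 0
0 | 1 | 0 | 0 | 1 | 1
0 | 1 | 0 | 1 | 0 | 0
0 | 1 | 1 | 0 | 0 | 0
0 | 1 | 1 | 1 | 1 | 1
1 | 0 | 0 | 0 | 0 | 0
1 | 0 | 0 | 1 | 0 | 0
1 | 0 | 1 | 0 | 1 | 1
1 | 0 | 1 | 1 | 1 | 1
1 | 1 | 0 | 0 | 0 | 0
1 | 1 | 0 | 1 | 1 | 1
1 | 1 | 1 | 0 | 1 | 1
1 | 1 | 1 | 1 | 0 | 0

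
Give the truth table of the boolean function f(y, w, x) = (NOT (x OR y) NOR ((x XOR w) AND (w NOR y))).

y | w | x | Output
------------------
0 | 0 | 0 | 0
0 | 0 | 1 | 0
0 | 1 | 0 | 0
0 | 1 | 1 | 1
1 | 0 | 0 | 1
1 | 0 | 1 | 1
1 | 1 | 0 | 1
1 | 1 | 1 | 1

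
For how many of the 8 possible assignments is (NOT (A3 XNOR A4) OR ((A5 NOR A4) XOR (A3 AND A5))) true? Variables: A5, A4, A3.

Satisfying assignments: (0,0,0), (0,0,1), (0,1,0), (1,0,1), (1,1,0), (1,1,1)
Count: 6 out of 8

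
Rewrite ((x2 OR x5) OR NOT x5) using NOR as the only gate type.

((((x2 NOR x5) NOR (x2 NOR x5)) NOR (x5 NOR x5)) NOR (((x2 NOR x5) NOR (x2 NOR x5)) NOR (x5 NOR x5)))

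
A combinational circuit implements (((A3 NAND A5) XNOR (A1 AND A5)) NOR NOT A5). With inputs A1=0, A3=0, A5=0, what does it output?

Substituting: (((0 NAND 0) XNOR (0 AND 0)) NOR NOT 0)
= 0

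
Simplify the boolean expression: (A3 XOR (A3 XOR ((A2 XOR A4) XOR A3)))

By XOR self-cancellation ((E XOR v) XOR v = E):
= ((A2 XOR A4) XOR A3)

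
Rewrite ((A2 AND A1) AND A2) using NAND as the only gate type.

((((A2 NAND A1) NAND (A2 NAND A1)) NAND A2) NAND (((A2 NAND A1) NAND (A2 NAND A1)) NAND A2))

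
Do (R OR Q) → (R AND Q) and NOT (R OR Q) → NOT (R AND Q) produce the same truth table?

No, Inverse is not equivalent to original (counterexample: R=0, Q=1)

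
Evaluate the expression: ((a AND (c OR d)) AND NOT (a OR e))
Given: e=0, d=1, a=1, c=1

Substituting: ((1 AND (1 OR 1)) AND NOT (1 OR 0))
= 0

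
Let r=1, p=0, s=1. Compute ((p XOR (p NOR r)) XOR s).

Substituting: ((0 XOR (0 NOR 1)) XOR 1)
= 1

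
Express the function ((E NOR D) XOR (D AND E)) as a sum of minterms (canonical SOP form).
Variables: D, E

Σm(0, 3) = (NOT D AND NOT E) OR (D AND E)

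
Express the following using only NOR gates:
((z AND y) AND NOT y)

((((z NOR z) NOR (y NOR y)) NOR ((z NOR z) NOR (y NOR y))) NOR ((y NOR y) NOR (y NOR y)))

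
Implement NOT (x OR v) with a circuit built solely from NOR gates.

(((x NOR v) NOR (x NOR v)) NOR ((x NOR v) NOR (x NOR v)))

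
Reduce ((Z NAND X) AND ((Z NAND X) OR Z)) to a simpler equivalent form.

By absorption (E AND (E OR v) = E):
= (Z NAND X)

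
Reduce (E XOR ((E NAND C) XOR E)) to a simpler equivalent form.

By XOR self-cancellation ((E XOR v) XOR v = E):
= (E NAND C)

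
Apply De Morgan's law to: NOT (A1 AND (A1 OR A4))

NOT A1 OR NOT (A1 OR A4)
De Morgan's: NOT(AND of terms) = OR of negations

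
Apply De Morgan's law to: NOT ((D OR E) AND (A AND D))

NOT (D OR E) OR NOT (A AND D)
De Morgan's: NOT(AND of terms) = OR of negations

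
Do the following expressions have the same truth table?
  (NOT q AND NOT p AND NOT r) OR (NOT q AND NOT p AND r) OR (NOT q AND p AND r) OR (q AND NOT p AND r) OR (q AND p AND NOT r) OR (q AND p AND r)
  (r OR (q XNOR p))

Yes, they are equivalent — the two output columns agree on all 8 assignments:
q | p | r | Expression 1 | Expression 2
---------------------------------------
0 | 0 | 0 | 1 | 1
0 | 0 | 1 | 1 | 1
0 | 1 | 0 | 0 | 0
0 | 1 | 1 | 1 | 1
1 | 0 | 0 | 0 | 0
1 | 0 | 1 | 1 | 1
1 | 1 | 0 | 1 | 1
1 | 1 | 1 | 1 | 1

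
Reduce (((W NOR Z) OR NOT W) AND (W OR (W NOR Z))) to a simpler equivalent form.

By distribution ((E OR v) AND (E OR NOT v) = E):
= (W NOR Z)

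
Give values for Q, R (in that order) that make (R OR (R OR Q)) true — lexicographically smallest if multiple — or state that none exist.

Q=0, R=1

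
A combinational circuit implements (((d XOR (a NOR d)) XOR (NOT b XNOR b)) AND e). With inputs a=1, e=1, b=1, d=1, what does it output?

Substituting: (((1 XOR (1 NOR 1)) XOR (NOT 1 XNOR 1)) AND 1)
= 1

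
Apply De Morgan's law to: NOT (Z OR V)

NOT Z AND NOT V
De Morgan's: NOT(OR of terms) = AND of negations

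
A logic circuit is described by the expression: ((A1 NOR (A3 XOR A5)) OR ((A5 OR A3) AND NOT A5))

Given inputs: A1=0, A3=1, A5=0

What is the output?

Substituting: ((0 NOR (1 XOR 0)) OR ((0 OR 1) AND NOT 0))
= 1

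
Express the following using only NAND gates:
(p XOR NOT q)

((p NAND (p NAND (q NAND q))) NAND ((q NAND q) NAND (p NAND (q NAND q))))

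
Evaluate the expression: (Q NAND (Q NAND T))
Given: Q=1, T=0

Substituting: (1 NAND (1 NAND 0))
= 0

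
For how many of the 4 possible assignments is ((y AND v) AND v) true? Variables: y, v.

Satisfying assignments: (1,1)
Count: 1 out of 4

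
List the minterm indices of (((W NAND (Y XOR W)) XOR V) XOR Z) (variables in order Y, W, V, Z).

Σm(0, 3, 5, 6, 8, 11, 12, 15) = (NOT Y AND NOT W AND NOT V AND NOT Z) OR (NOT Y AND NOT W AND V AND Z) OR (NOT Y AND W AND NOT V AND Z) OR (NOT Y AND W AND V AND NOT Z) OR (Y AND NOT W AND NOT V AND NOT Z) OR (Y AND NOT W AND V AND Z) OR (Y AND W AND NOT V AND NOT Z) OR (Y AND W AND V AND Z)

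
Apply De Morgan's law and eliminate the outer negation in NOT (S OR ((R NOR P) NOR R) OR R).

NOT S AND NOT ((R NOR P) NOR R) AND NOT R
De Morgan's: NOT(OR of terms) = AND of negations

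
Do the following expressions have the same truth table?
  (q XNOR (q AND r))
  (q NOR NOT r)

No. Counterexample: with q=0, r=0, Expression 1 = 1 but Expression 2 = 0.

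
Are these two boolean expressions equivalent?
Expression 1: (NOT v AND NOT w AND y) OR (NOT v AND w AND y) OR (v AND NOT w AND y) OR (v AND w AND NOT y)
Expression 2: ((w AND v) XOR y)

Yes, they are equivalent — the two output columns agree on all 8 assignments:
v | w | y | Expression 1 | Expression 2
---------------------------------------
0 | 0 | 0 | 0 | 0
0 | 0 | 1 | 1 | 1
0 | 1 | 0 | 0 | 0
0 | 1 | 1 | 1 | 1
1 | 0 | 0 | 0 | 0
1 | 0 | 1 | 1 | 1
1 | 1 | 0 | 1 | 1
1 | 1 | 1 | 0 | 0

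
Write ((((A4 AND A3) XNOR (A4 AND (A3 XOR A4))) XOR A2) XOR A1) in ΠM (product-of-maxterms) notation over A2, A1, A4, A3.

ΠM(2, 3, 4, 5, 8, 9, 14, 15) = (A2 OR A1 OR NOT A4 OR A3) AND (A2 OR A1 OR NOT A4 OR NOT A3) AND (A2 OR NOT A1 OR A4 OR A3) AND (A2 OR NOT A1 OR A4 OR NOT A3) AND (NOT A2 OR A1 OR A4 OR A3) AND (NOT A2 OR A1 OR A4 OR NOT A3) AND (NOT A2 OR NOT A1 OR NOT A4 OR A3) AND (NOT A2 OR NOT A1 OR NOT A4 OR NOT A3)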